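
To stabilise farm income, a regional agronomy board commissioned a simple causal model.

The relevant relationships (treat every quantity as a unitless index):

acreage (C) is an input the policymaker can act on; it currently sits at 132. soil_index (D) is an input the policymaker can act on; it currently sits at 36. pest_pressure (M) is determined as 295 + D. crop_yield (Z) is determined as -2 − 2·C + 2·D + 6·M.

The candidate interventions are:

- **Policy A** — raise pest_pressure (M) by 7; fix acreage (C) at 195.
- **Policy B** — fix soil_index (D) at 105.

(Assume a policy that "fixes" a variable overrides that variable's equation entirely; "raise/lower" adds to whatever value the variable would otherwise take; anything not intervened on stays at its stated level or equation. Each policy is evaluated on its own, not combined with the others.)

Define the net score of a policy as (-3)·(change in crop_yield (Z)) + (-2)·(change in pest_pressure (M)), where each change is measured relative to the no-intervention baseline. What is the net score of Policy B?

-1794

Baseline:
  C = 132
  D = 36
  M = 295 + 36 = 331
  Z = -2 − 2·132 + 2·36 + 6·331 = 1792
Policy B (D := 105):
  C = 132
  D = 105
  M = 295 + 105 = 400
  Z = -2 − 2·132 + 2·105 + 6·400 = 2344
ΔZ = 2344 − 1792 = 552; ΔM = 400 − 331 = 69
Score = (-3)·552 + (-2)·69 = -1794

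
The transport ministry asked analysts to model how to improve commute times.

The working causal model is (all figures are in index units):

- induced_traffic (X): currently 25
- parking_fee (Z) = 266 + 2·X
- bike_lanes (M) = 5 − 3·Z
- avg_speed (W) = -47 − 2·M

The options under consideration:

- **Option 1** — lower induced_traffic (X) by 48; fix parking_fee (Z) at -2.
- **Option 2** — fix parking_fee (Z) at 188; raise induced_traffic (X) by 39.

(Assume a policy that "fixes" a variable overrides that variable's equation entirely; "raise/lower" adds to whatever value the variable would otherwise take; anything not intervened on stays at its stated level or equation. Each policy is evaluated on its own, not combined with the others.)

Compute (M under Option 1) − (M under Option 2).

Option 1 (X − 48, Z := -2):
  X = 25 − 48 = -23
  Z = -2
  M = 5 − 3·(-2) = 11
Option 2 (Z := 188, X + 39):
  X = 25 + 39 = 64
  Z = 188
  M = 5 − 3·188 = -559
M: 11 − (-559) = 570

570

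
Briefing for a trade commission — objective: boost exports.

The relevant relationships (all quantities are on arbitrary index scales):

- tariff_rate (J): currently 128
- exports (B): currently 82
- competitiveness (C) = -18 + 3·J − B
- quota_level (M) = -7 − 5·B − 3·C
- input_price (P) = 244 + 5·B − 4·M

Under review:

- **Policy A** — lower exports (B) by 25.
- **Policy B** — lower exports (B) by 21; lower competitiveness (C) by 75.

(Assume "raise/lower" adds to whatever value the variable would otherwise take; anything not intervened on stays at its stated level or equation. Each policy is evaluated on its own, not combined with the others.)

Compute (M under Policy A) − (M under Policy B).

-217

Policy A (B − 25):
  J = 128
  B = 82 − 25 = 57
  C = -18 + 3·128 − 57 = 309
  M = -7 − 5·57 − 3·309 = -1219
Policy B (B − 21, C − 75):
  J = 128
  B = 82 − 21 = 61
  C = -18 + 3·128 − 61 (−75 from intervention) = 230
  M = -7 − 5·61 − 3·230 = -1002
M: -1219 − (-1002) = -217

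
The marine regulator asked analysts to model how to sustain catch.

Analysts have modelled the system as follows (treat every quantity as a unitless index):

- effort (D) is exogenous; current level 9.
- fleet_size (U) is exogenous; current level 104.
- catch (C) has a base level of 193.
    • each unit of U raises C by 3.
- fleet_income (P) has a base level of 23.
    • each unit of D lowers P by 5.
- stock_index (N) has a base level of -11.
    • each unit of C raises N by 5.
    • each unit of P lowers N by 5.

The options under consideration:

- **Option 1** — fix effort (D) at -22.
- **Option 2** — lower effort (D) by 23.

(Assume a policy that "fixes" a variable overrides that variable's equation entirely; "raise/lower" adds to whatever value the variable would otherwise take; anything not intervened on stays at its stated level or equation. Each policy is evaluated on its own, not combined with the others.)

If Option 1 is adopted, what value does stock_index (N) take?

1849

Option 1 (D := -22):
  D = -22
  U = 104
  C = 193 + 3·104 = 505
  P = 23 − 5·(-22) = 133
  N = -11 + 5·505 − 5·133 = 1849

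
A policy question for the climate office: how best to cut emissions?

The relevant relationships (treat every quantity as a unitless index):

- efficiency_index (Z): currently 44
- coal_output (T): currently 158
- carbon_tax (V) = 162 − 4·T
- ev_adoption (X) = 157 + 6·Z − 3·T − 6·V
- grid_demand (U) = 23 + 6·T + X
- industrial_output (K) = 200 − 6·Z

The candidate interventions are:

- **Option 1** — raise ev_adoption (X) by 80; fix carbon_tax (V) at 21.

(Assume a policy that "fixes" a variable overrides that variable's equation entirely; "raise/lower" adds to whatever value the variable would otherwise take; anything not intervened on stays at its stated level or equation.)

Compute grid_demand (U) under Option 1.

Option 1 (X + 80, V := 21):
  Z = 44
  T = 158
  V = 21
  X = 157 + 6·44 − 3·158 − 6·21 (+80 from intervention) = -99
  U = 23 + 6·158 + (-99) = 872

872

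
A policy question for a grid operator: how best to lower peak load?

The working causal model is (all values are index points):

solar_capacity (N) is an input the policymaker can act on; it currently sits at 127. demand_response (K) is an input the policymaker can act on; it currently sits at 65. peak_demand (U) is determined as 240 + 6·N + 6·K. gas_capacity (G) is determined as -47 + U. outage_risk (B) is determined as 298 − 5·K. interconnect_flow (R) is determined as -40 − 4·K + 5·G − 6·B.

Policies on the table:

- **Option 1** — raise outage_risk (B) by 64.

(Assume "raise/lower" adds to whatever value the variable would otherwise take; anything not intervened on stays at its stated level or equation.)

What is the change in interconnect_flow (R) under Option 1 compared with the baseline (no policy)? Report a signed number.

Baseline:
  N = 127
  K = 65
  U = 240 + 6·127 + 6·65 = 1392
  G = -47 + 1392 = 1345
  B = 298 − 5·65 = -27
  R = -40 − 4·65 + 5·1345 − 6·(-27) = 6587
Option 1 (B + 64):
  N = 127
  K = 65
  U = 240 + 6·127 + 6·65 = 1392
  G = -47 + 1392 = 1345
  B = 298 − 5·65 (+64 from intervention) = 37
  R = -40 − 4·65 + 5·1345 − 6·37 = 6203
Change in R: 6203 − 6587 = -384

-384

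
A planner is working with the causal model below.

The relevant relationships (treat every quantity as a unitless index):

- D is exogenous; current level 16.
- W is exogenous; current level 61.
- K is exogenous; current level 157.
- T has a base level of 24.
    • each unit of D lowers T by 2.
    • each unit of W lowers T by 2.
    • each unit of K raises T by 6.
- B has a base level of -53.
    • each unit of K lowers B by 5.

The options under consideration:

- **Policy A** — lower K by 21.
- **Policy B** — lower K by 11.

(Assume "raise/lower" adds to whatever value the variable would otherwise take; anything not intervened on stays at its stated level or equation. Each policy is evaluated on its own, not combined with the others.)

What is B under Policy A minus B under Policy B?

Policy A (K − 21):
  K = 157 − 21 = 136
  B = -53 − 5·136 = -733
Policy B (K − 11):
  K = 157 − 11 = 146
  B = -53 − 5·146 = -783
B: -733 − (-783) = 50

50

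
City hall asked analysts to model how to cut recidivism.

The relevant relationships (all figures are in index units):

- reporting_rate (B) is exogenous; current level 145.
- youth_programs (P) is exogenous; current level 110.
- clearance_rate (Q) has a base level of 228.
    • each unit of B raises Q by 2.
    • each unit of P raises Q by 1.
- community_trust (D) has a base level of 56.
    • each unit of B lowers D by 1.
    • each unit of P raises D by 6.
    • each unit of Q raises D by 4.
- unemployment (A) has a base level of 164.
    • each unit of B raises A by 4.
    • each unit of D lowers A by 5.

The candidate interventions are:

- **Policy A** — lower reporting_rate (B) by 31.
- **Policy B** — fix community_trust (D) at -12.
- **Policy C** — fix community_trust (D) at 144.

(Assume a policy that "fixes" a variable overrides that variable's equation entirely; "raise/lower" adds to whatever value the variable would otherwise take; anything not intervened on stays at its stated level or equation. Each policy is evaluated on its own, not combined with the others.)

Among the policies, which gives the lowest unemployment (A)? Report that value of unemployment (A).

-13710

Policy A (B − 31):
  B = 145 − 31 = 114
  P = 110
  Q = 228 + 2·114 + 110 = 566
  D = 56 − 114 + 6·110 + 4·566 = 2866
  A = 164 + 4·114 − 5·2866 = -13710
Policy B (D := -12):
  B = 145
  P = 110
  Q = 228 + 2·145 + 110 = 628
  D = -12
  A = 164 + 4·145 − 5·(-12) = 804
Policy C (D := 144):
  B = 145
  P = 110
  Q = 228 + 2·145 + 110 = 628
  D = 144
  A = 164 + 4·145 − 5·144 = 24
Comparing — Policy A: A=-13710, Policy B: A=804, Policy C: A=24. Lowest is -13710 (Policy A).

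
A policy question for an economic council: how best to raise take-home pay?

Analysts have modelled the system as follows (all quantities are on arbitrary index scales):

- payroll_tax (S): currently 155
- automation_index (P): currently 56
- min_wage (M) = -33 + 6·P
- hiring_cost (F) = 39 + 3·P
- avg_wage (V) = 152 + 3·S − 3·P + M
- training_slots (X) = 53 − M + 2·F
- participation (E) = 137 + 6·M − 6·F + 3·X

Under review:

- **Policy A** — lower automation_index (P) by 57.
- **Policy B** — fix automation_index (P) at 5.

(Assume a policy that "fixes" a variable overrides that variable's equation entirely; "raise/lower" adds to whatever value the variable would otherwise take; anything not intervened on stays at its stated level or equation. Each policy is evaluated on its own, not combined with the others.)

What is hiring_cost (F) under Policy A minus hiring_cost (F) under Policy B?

-18

Policy A (P − 57):
  P = 56 − 57 = -1
  F = 39 + 3·(-1) = 36
Policy B (P := 5):
  P = 5
  F = 39 + 3·5 = 54
F: 36 − 54 = -18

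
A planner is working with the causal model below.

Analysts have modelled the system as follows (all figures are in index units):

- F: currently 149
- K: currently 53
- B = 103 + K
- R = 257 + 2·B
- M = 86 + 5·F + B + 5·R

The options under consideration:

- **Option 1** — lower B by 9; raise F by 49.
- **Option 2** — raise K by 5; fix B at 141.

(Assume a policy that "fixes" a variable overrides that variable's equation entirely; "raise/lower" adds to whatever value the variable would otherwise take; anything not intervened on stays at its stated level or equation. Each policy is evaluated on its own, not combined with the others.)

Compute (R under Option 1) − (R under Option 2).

Option 1 (B − 9, F + 49):
  K = 53
  B = 103 + 53 (−9 from intervention) = 147
  R = 257 + 2·147 = 551
Option 2 (K + 5, B := 141):
  K = 53 + 5 = 58
  B = 141
  R = 257 + 2·141 = 539
R: 551 − 539 = 12

12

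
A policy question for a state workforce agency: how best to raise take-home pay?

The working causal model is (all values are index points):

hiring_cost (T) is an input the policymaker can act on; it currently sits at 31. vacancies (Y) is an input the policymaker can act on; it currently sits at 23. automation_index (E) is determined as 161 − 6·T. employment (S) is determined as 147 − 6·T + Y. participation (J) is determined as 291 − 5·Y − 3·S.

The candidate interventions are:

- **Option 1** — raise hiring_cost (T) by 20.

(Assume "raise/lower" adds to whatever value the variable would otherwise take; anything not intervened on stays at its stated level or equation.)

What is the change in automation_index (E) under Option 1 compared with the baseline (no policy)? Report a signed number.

Baseline:
  T = 31
  E = 161 − 6·31 = -25
Option 1 (T + 20):
  T = 31 + 20 = 51
  E = 161 − 6·51 = -145
Change in E: -145 − (-25) = -120

-120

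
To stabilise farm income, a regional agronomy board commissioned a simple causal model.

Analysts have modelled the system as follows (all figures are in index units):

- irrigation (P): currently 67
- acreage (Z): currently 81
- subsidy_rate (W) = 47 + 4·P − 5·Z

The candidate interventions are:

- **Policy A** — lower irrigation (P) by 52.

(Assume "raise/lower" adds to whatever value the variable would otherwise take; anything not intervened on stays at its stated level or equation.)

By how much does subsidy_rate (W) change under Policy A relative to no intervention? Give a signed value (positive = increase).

-208

Baseline:
  P = 67
  Z = 81
  W = 47 + 4·67 − 5·81 = -90
Policy A (P − 52):
  P = 67 − 52 = 15
  Z = 81
  W = 47 + 4·15 − 5·81 = -298
Change in W: -298 − (-90) = -208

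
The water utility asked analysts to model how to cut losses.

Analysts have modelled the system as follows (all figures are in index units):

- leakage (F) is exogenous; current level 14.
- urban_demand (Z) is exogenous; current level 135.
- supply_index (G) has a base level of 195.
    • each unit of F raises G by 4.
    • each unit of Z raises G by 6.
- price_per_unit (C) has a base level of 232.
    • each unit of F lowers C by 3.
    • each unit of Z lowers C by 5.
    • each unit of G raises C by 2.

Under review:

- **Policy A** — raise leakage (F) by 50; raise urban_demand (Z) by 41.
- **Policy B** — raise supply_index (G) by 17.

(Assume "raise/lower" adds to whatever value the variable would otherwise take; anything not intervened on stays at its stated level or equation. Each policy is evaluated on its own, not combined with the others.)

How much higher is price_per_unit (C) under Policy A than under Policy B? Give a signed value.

Policy A (F + 50, Z + 41):
  F = 14 + 50 = 64
  Z = 135 + 41 = 176
  G = 195 + 4·64 + 6·176 = 1507
  C = 232 − 3·64 − 5·176 + 2·1507 = 2174
Policy B (G + 17):
  F = 14
  Z = 135
  G = 195 + 4·14 + 6·135 (+17 from intervention) = 1078
  C = 232 − 3·14 − 5·135 + 2·1078 = 1671
C: 2174 − 1671 = 503

503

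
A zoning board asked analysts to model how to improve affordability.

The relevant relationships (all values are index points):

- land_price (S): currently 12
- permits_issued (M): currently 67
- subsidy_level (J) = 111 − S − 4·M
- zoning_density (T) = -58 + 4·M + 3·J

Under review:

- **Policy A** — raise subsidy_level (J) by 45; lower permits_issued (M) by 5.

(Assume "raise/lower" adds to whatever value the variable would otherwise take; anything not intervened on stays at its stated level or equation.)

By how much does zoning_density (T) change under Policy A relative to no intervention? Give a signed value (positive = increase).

175

Baseline:
  S = 12
  M = 67
  J = 111 − 12 − 4·67 = -169
  T = -58 + 4·67 + 3·(-169) = -297
Policy A (J + 45, M − 5):
  S = 12
  M = 67 − 5 = 62
  J = 111 − 12 − 4·62 (+45 from intervention) = -104
  T = -58 + 4·62 + 3·(-104) = -122
Change in T: -122 − (-297) = 175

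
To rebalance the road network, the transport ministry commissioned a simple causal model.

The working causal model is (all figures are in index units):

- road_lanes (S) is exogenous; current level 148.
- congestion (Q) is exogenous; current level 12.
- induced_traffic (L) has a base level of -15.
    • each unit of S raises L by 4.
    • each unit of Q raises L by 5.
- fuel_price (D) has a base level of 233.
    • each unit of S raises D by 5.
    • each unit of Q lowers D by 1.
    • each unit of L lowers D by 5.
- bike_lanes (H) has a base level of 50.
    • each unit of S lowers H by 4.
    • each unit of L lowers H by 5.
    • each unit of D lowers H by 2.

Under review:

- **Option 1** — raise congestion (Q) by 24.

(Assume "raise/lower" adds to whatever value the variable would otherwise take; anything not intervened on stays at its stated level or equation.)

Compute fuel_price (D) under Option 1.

-2848

Option 1 (Q + 24):
  S = 148
  Q = 12 + 24 = 36
  L = -15 + 4·148 + 5·36 = 757
  D = 233 + 5·148 − 36 − 5·757 = -2848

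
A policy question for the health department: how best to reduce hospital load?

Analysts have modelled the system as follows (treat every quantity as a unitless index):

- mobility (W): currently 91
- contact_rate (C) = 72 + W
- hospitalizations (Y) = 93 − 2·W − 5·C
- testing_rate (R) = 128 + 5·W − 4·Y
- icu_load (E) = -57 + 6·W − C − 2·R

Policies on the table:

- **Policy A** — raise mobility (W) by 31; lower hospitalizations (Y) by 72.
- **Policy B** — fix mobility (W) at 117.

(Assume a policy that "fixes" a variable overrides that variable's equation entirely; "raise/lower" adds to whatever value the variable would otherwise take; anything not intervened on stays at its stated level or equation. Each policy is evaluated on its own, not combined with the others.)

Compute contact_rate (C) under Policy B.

189

Policy B (W := 117):
  W = 117
  C = 72 + 117 = 189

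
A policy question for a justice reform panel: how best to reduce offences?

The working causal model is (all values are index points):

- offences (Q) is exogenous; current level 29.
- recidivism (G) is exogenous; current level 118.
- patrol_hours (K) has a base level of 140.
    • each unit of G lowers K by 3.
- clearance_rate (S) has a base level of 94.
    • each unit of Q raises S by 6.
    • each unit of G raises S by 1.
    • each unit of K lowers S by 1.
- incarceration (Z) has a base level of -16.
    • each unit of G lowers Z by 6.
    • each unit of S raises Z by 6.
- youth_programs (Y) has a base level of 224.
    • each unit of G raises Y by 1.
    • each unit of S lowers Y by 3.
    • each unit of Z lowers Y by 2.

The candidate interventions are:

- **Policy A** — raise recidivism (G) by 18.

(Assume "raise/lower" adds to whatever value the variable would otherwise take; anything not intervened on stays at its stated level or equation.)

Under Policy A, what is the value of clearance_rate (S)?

Policy A (G + 18):
  Q = 29
  G = 118 + 18 = 136
  K = 140 − 3·136 = -268
  S = 94 + 6·29 + 136 − (-268) = 672

672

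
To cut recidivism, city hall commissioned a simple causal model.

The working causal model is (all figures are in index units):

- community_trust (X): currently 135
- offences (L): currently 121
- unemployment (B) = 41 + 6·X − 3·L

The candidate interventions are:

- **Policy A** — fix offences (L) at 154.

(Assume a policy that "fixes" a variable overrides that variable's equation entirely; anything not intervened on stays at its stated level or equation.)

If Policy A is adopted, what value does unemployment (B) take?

389

Policy A (L := 154):
  X = 135
  L = 154
  B = 41 + 6·135 − 3·154 = 389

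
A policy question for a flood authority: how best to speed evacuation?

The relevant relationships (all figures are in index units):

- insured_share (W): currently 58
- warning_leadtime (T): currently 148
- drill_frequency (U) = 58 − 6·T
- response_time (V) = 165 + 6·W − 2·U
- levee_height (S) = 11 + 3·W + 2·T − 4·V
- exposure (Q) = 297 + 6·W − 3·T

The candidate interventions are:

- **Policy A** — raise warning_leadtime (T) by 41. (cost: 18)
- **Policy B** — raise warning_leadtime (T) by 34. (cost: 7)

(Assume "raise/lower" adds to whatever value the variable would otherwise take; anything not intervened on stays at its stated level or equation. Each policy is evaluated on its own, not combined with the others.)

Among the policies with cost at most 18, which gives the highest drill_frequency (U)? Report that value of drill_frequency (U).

Policy A (T + 41):
  T = 148 + 41 = 189
  U = 58 − 6·189 = -1076
Policy B (T + 34):
  T = 148 + 34 = 182
  U = 58 − 6·182 = -1034
Comparing — Policy A: U=-1076, Policy B: U=-1034. Highest is -1034 (Policy B).

-1034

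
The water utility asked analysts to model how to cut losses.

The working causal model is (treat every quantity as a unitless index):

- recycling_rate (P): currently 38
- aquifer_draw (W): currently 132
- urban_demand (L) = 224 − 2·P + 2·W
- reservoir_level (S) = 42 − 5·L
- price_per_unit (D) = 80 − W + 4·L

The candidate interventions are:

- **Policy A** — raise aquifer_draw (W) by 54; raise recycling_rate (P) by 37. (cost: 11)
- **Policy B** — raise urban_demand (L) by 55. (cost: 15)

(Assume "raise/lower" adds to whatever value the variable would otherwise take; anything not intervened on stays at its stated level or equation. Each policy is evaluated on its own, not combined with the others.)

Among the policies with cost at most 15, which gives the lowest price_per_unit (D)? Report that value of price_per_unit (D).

1678

Policy A (W + 54, P + 37):
  P = 38 + 37 = 75
  W = 132 + 54 = 186
  L = 224 − 2·75 + 2·186 = 446
  D = 80 − 186 + 4·446 = 1678
Policy B (L + 55):
  P = 38
  W = 132
  L = 224 − 2·38 + 2·132 (+55 from intervention) = 467
  D = 80 − 132 + 4·467 = 1816
Comparing — Policy A: D=1678, Policy B: D=1816. Lowest is 1678 (Policy A).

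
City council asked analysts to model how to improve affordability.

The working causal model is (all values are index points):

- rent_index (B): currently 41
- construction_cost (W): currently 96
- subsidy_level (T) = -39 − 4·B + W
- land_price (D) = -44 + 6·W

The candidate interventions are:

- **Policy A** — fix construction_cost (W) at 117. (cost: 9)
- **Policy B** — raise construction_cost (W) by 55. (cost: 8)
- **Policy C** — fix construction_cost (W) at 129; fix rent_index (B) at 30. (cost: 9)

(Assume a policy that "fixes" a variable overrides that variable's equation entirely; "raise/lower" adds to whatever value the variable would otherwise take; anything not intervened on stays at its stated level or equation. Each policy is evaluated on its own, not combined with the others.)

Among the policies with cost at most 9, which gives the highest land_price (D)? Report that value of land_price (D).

862

Policy A (W := 117):
  W = 117
  D = -44 + 6·117 = 658
Policy B (W + 55):
  W = 96 + 55 = 151
  D = -44 + 6·151 = 862
Policy C (W := 129, B := 30):
  W = 129
  D = -44 + 6·129 = 730
Comparing — Policy A: D=658, Policy B: D=862, Policy C: D=730. Highest is 862 (Policy B).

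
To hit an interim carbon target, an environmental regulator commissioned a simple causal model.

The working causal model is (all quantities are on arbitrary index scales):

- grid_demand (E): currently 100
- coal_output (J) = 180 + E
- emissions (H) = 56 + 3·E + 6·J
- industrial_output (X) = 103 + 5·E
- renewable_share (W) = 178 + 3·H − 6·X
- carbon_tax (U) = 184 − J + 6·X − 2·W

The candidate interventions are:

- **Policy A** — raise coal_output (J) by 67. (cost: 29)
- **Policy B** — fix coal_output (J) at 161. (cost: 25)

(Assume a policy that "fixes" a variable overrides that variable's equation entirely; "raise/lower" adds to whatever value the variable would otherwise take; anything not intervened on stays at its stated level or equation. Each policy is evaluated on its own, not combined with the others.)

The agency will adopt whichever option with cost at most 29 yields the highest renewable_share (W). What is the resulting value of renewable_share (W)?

Policy A (J + 67):
  E = 100
  J = 180 + 100 (+67 from intervention) = 347
  H = 56 + 3·100 + 6·347 = 2438
  X = 103 + 5·100 = 603
  W = 178 + 3·2438 − 6·603 = 3874
Policy B (J := 161):
  E = 100
  J = 161
  H = 56 + 3·100 + 6·161 = 1322
  X = 103 + 5·100 = 603
  W = 178 + 3·1322 − 6·603 = 526
Comparing — Policy A: W=3874, Policy B: W=526. Highest is 3874 (Policy A).

3874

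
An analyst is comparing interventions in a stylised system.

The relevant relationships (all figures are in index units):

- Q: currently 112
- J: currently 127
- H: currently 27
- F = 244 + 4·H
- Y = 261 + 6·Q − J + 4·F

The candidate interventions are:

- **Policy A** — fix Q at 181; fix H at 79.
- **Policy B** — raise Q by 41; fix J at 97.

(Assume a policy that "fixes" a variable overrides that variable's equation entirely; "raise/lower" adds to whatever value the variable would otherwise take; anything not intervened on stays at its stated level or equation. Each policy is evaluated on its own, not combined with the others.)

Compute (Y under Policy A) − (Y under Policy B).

Policy A (Q := 181, H := 79):
  Q = 181
  J = 127
  H = 79
  F = 244 + 4·79 = 560
  Y = 261 + 6·181 − 127 + 4·560 = 3460
Policy B (Q + 41, J := 97):
  Q = 112 + 41 = 153
  J = 97
  H = 27
  F = 244 + 4·27 = 352
  Y = 261 + 6·153 − 97 + 4·352 = 2490
Y: 3460 − 2490 = 970

970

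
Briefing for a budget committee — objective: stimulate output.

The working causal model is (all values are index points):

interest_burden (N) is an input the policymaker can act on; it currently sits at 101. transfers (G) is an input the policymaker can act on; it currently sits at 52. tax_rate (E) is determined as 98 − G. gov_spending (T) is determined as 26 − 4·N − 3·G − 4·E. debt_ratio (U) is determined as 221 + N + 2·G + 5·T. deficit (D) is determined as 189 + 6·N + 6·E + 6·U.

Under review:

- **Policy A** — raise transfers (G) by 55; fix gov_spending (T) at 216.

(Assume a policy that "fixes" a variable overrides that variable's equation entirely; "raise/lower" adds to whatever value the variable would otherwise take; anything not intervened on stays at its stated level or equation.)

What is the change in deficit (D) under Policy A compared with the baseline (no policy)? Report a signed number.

Baseline:
  N = 101
  G = 52
  E = 98 − 52 = 46
  T = 26 − 4·101 − 3·52 − 4·46 = -718
  U = 221 + 101 + 2·52 + 5·(-718) = -3164
  D = 189 + 6·101 + 6·46 + 6·(-3164) = -17913
Policy A (G + 55, T := 216):
  N = 101
  G = 52 + 55 = 107
  E = 98 − 107 = -9
  T = 216
  U = 221 + 101 + 2·107 + 5·216 = 1616
  D = 189 + 6·101 + 6·(-9) + 6·1616 = 10437
Change in D: 10437 − (-17913) = 28350

28350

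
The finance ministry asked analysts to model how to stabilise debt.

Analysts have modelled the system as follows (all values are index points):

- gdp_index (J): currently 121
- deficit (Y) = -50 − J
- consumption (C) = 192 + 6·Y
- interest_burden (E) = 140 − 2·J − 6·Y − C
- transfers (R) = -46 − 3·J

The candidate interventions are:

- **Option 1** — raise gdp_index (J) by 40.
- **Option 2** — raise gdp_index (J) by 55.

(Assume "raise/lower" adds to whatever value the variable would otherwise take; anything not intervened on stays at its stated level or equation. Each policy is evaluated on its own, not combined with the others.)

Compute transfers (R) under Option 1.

Option 1 (J + 40):
  J = 121 + 40 = 161
  R = -46 − 3·161 = -529

-529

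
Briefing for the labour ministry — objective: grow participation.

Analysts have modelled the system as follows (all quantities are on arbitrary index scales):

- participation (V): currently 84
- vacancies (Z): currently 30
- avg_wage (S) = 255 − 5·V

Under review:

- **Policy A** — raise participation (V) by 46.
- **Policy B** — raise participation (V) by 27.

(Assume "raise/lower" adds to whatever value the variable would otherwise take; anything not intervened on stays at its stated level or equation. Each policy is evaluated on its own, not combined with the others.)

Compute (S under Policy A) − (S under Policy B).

Policy A (V + 46):
  V = 84 + 46 = 130
  S = 255 − 5·130 = -395
Policy B (V + 27):
  V = 84 + 27 = 111
  S = 255 − 5·111 = -300
S: -395 − (-300) = -95

-95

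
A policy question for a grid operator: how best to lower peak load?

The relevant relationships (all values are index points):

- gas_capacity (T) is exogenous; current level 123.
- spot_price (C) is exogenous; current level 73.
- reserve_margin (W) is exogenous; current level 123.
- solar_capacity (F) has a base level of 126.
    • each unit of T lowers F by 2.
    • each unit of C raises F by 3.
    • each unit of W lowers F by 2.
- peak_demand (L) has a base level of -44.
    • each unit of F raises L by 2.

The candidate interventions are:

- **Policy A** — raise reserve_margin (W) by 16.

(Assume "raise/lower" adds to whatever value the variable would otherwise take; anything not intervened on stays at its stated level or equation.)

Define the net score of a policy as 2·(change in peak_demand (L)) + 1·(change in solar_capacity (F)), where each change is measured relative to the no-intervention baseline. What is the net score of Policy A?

Baseline:
  T = 123
  C = 73
  W = 123
  F = 126 − 2·123 + 3·73 − 2·123 = -147
  L = -44 + 2·(-147) = -338
Policy A (W + 16):
  T = 123
  C = 73
  W = 123 + 16 = 139
  F = 126 − 2·123 + 3·73 − 2·139 = -179
  L = -44 + 2·(-179) = -402
ΔL = -402 − (-338) = -64; ΔF = -179 − (-147) = -32
Score = 2·(-64) + 1·(-32) = -160

-160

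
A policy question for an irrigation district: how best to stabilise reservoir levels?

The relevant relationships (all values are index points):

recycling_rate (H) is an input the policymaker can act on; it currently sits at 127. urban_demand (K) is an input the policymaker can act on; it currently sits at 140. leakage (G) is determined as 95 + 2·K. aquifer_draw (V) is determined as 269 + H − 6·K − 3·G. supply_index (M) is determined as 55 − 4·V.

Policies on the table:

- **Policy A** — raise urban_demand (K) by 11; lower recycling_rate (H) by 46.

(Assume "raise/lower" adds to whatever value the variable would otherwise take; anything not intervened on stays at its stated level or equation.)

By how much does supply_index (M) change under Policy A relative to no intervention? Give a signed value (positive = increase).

Baseline:
  H = 127
  K = 140
  G = 95 + 2·140 = 375
  V = 269 + 127 − 6·140 − 3·375 = -1569
  M = 55 − 4·(-1569) = 6331
Policy A (K + 11, H − 46):
  H = 127 − 46 = 81
  K = 140 + 11 = 151
  G = 95 + 2·151 = 397
  V = 269 + 81 − 6·151 − 3·397 = -1747
  M = 55 − 4·(-1747) = 7043
Change in M: 7043 − 6331 = 712

712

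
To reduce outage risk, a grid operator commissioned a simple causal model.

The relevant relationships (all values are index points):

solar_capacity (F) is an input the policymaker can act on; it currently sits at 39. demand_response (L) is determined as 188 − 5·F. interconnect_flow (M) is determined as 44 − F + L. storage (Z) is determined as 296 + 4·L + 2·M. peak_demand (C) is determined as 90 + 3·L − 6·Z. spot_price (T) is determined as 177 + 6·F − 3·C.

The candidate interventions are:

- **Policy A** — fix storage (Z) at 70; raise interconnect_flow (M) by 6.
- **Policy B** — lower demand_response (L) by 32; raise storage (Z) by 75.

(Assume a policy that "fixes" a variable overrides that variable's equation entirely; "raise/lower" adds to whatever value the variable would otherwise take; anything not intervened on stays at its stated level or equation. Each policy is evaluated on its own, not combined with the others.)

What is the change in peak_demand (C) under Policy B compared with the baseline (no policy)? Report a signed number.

606

Baseline:
  F = 39
  L = 188 − 5·39 = -7
  M = 44 − 39 + (-7) = -2
  Z = 296 + 4·(-7) + 2·(-2) = 264
  C = 90 + 3·(-7) − 6·264 = -1515
Policy B (L − 32, Z + 75):
  F = 39
  L = 188 − 5·39 (−32 from intervention) = -39
  M = 44 − 39 + (-39) = -34
  Z = 296 + 4·(-39) + 2·(-34) (+75 from intervention) = 147
  C = 90 + 3·(-39) − 6·147 = -909
Change in C: -909 − (-1515) = 606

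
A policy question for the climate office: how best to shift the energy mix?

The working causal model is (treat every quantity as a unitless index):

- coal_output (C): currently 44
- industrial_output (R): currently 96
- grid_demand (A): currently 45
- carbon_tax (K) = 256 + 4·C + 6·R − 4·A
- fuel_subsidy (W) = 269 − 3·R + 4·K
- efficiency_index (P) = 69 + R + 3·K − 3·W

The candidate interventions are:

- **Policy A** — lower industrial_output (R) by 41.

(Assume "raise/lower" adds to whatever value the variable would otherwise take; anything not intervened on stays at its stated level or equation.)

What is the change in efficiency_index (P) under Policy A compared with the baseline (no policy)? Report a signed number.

Baseline:
  C = 44
  R = 96
  A = 45
  K = 256 + 4·44 + 6·96 − 4·45 = 828
  W = 269 − 3·96 + 4·828 = 3293
  P = 69 + 96 + 3·828 − 3·3293 = -7230
Policy A (R − 41):
  C = 44
  R = 96 − 41 = 55
  A = 45
  K = 256 + 4·44 + 6·55 − 4·45 = 582
  W = 269 − 3·55 + 4·582 = 2432
  P = 69 + 55 + 3·582 − 3·2432 = -5426
Change in P: -5426 − (-7230) = 1804

1804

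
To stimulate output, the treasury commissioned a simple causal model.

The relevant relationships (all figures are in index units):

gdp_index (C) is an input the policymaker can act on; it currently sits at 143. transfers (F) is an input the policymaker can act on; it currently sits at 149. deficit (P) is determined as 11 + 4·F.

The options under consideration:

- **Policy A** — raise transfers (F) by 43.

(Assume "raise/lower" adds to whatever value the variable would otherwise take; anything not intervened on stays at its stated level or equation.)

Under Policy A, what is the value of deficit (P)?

Policy A (F + 43):
  F = 149 + 43 = 192
  P = 11 + 4·192 = 779

779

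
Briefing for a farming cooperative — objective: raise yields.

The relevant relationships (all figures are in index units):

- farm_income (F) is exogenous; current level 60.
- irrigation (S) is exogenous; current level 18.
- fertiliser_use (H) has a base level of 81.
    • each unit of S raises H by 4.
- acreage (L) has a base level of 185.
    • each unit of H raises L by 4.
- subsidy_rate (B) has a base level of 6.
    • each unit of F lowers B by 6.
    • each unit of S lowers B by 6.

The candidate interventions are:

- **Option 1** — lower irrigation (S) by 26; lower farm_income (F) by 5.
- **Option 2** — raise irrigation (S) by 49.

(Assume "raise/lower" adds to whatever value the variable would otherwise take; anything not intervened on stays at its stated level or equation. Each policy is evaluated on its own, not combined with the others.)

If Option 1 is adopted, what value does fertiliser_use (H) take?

Option 1 (S − 26, F − 5):
  S = 18 − 26 = -8
  H = 81 + 4·(-8) = 49

49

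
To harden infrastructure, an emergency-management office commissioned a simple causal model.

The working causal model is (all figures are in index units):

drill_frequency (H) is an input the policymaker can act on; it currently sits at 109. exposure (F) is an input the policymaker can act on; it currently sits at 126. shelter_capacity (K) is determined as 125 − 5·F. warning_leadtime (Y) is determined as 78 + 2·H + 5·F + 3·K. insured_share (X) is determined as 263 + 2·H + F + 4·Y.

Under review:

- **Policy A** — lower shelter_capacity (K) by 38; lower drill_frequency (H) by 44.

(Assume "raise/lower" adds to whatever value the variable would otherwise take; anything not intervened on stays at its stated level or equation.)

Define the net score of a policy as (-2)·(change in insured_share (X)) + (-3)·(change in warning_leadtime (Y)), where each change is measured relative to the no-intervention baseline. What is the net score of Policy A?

Baseline:
  H = 109
  F = 126
  K = 125 − 5·126 = -505
  Y = 78 + 2·109 + 5·126 + 3·(-505) = -589
  X = 263 + 2·109 + 126 + 4·(-589) = -1749
Policy A (K − 38, H − 44):
  H = 109 − 44 = 65
  F = 126
  K = 125 − 5·126 (−38 from intervention) = -543
  Y = 78 + 2·65 + 5·126 + 3·(-543) = -791
  X = 263 + 2·65 + 126 + 4·(-791) = -2645
ΔX = -2645 − (-1749) = -896; ΔY = -791 − (-589) = -202
Score = (-2)·(-896) + (-3)·(-202) = 2398

2398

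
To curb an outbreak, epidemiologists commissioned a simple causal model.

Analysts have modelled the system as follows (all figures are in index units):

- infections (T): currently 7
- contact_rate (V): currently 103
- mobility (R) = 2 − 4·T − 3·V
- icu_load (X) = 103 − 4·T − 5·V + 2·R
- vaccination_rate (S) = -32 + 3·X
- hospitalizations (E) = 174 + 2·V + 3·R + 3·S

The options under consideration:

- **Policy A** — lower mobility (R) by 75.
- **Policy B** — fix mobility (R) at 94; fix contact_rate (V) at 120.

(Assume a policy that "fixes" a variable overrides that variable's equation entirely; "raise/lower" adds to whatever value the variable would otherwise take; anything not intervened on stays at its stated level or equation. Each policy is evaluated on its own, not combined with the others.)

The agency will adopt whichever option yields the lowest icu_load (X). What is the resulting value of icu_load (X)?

-1260

Policy A (R − 75):
  T = 7
  V = 103
  R = 2 − 4·7 − 3·103 (−75 from intervention) = -410
  X = 103 − 4·7 − 5·103 + 2·(-410) = -1260
Policy B (R := 94, V := 120):
  T = 7
  V = 120
  R = 94
  X = 103 − 4·7 − 5·120 + 2·94 = -337
Comparing — Policy A: X=-1260, Policy B: X=-337. Lowest is -1260 (Policy A).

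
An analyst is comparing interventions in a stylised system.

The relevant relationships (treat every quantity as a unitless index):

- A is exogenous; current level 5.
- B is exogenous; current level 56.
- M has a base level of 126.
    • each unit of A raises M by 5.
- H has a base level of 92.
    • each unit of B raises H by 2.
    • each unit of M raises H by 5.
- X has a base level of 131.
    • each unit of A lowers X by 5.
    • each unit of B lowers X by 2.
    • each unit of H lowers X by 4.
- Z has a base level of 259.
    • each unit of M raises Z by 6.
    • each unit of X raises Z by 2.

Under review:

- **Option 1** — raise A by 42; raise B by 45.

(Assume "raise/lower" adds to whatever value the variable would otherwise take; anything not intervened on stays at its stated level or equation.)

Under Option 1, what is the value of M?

Option 1 (A + 42, B + 45):
  A = 5 + 42 = 47
  M = 126 + 5·47 = 361

361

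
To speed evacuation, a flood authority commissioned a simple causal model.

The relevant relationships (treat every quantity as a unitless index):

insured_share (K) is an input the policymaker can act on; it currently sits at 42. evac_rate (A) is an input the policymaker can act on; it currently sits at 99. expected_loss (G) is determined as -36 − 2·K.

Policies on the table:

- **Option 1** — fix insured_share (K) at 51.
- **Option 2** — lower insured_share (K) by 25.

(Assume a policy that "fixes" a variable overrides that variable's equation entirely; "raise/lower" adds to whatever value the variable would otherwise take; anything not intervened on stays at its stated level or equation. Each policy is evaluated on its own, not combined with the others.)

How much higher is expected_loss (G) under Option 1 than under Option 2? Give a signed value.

-68

Option 1 (K := 51):
  K = 51
  G = -36 − 2·51 = -138
Option 2 (K − 25):
  K = 42 − 25 = 17
  G = -36 − 2·17 = -70
G: -138 − (-70) = -68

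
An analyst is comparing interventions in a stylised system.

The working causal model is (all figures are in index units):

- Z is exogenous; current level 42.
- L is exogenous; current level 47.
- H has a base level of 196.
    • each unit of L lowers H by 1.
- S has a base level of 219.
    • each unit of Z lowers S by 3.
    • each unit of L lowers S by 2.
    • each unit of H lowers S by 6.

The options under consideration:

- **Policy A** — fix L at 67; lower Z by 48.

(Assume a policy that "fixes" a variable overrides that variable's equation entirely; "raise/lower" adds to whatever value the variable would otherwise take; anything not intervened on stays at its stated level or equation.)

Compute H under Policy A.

Policy A (L := 67, Z − 48):
  L = 67
  H = 196 − 67 = 129

129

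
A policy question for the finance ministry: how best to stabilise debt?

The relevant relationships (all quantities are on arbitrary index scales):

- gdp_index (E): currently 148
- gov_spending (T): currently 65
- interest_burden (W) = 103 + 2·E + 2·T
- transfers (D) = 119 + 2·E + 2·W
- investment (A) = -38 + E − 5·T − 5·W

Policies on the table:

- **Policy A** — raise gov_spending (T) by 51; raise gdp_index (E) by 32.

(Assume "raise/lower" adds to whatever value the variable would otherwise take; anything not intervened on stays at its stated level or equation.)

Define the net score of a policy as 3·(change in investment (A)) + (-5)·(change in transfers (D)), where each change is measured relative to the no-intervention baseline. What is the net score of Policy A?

-5139

Baseline:
  E = 148
  T = 65
  W = 103 + 2·148 + 2·65 = 529
  D = 119 + 2·148 + 2·529 = 1473
  A = -38 + 148 − 5·65 − 5·529 = -2860
Policy A (T + 51, E + 32):
  E = 148 + 32 = 180
  T = 65 + 51 = 116
  W = 103 + 2·180 + 2·116 = 695
  D = 119 + 2·180 + 2·695 = 1869
  A = -38 + 180 − 5·116 − 5·695 = -3913
ΔA = -3913 − (-2860) = -1053; ΔD = 1869 − 1473 = 396
Score = 3·(-1053) + (-5)·396 = -5139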